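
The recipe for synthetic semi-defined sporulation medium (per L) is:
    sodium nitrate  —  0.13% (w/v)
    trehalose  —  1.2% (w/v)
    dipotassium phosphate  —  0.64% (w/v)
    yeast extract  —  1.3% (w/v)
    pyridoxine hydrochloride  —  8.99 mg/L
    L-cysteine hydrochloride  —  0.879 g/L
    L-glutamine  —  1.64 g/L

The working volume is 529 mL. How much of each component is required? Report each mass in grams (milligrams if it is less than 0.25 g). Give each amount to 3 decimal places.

Scale factor relative to 1 L: 0.529.
sodium nitrate: 0.13 g per 100 mL × 529 mL ÷ 100 = 0.688 g
trehalose: 1.2% w/v = 12 g/L → 12 × 0.529 L = 6.348 g
dipotassium phosphate: 0.64 g per 100 mL × 529 mL ÷ 100 = 3.386 g
yeast extract: 1.3 g per 100 mL × 529 mL ÷ 100 = 6.877 g
pyridoxine hydrochloride: 8.99 mg/L × 0.529 L = 4.756 mg
L-cysteine hydrochloride: 0.879 g/L × 0.529 L = 0.465 g
L-glutamine: 1.64 g/L × 0.529 L = 0.868 g

sodium nitrate 0.688 g; trehalose 6.348 g; dipotassium phosphate 3.386 g; yeast extract 6.877 g; pyridoxine hydrochloride 4.756 mg; L-cysteine hydrochloride 0.465 g; L-glutamine 0.868 g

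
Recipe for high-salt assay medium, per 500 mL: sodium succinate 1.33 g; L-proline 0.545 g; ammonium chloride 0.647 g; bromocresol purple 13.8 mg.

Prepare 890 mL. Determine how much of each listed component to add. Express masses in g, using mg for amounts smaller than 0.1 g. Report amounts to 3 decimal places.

sodium succinate 2.367 g; L-proline 0.970 g; ammonium chloride 1.152 g; bromocresol purple 24.564 mg

Ratio of target to recipe volume: 890 / 500 = 1.78.
sodium succinate: 1.33 g × (890 mL / 500 mL) = 2.367 g
L-proline: 0.545 g × (890 mL / 500 mL) = 0.970 g
ammonium chloride: 0.647 g × (890 mL / 500 mL) = 1.152 g
bromocresol purple: 13.8 mg × (890 mL / 500 mL) = 24.564 mg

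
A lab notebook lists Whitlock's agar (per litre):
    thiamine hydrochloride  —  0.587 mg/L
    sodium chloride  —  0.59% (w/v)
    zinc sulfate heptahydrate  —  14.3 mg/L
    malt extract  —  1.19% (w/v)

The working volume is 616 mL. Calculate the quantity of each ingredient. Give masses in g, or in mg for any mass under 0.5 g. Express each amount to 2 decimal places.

Scale factor relative to 1 L: 0.616.
thiamine hydrochloride: 0.587 mg/L × 0.616 L = 0.36 mg
sodium chloride: 0.59% w/v = 5.9 g/L → 5.9 × 0.616 L = 3.63 g
zinc sulfate heptahydrate: 14.3 mg/L × 0.616 L = 8.81 mg
malt extract: 1.19 g per 100 mL × 616 mL ÷ 100 = 7.33 g

thiamine hydrochloride 0.36 mg; sodium chloride 3.63 g; zinc sulfate heptahydrate 8.81 mg; malt extract 7.33 g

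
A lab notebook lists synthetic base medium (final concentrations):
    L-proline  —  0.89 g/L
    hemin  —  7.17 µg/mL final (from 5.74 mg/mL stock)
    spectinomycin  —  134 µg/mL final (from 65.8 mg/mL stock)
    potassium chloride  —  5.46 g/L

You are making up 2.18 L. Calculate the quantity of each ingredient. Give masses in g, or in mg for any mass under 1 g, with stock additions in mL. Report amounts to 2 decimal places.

L-proline 1.94 g; hemin 2.72 mL; spectinomycin 4.44 mL; potassium chloride 11.90 g

Working volume: 2.18 L.
L-proline: 0.89 g/L × 2.18 L = 1.94 g
hemin: dilute stock: 7.17 µg/mL × 2180 mL ÷ 5740 µg/mL = 2.72 mL
spectinomycin: C1V1 = C2V2 → 134 µg/mL × 2180 mL ÷ 65800 µg/mL = 4.44 mL
potassium chloride: 5.46 g/L × 2.18 L = 11.90 g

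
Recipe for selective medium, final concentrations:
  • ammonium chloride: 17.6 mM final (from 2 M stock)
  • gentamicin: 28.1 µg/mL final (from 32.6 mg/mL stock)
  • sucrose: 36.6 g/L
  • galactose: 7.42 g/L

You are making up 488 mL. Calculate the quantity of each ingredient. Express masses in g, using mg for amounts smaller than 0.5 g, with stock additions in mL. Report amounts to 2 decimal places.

Target volume = 488 mL = 0.488 L.
ammonium chloride: C1V1 = C2V2 → 17.6 mM × 488 mL ÷ 2000 mM = 4.29 mL
gentamicin: dilute stock: 28.1 µg/mL × 488 mL ÷ 32600 µg/mL = 0.42 mL
sucrose: 36.6 g/L × 0.488 L = 17.86 g
galactose: 7.42 g/L × 0.488 L = 3.62 g

ammonium chloride 4.29 mL; gentamicin 0.42 mL; sucrose 17.86 g; galactose 3.62 g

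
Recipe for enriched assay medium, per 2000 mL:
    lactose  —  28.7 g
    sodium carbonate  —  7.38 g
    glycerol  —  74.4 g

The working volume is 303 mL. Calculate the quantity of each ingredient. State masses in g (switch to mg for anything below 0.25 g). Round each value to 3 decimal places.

lactose 4.348 g; sodium carbonate 1.118 g; glycerol 11.272 g

Ratio of target to recipe volume: 303 / 2000 = 0.1515.
lactose: 28.7 g × (303 mL / 2000 mL) = 4.348 g
sodium carbonate: 7.38 g × (303 mL / 2000 mL) = 1.118 g
glycerol: 74.4 g × (303 mL / 2000 mL) = 11.272 g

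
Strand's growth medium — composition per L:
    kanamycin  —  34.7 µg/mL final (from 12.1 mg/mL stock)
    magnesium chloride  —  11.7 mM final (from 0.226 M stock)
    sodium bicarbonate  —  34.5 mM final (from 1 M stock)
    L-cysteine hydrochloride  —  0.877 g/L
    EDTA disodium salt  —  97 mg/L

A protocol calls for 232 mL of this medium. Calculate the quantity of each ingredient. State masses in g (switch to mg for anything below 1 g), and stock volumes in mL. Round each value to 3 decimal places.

Working volume: 232 mL = 0.232 L.
kanamycin: C1V1 = C2V2 → 34.7 µg/mL × 232 mL ÷ 12100 µg/mL = 0.665 mL
magnesium chloride: C1V1 = C2V2 → 11.7 mM × 232 mL ÷ 226 mM = 12.011 mL
sodium bicarbonate: V = C2·V2/C1 = 34.5 mM × 232 mL ÷ 1000 mM = 8.004 mL
L-cysteine hydrochloride: 0.877 g/L × 0.232 L = 0.203464 g = 203.464 mg
EDTA disodium salt: 97 mg/L × 0.232 L = 22.504 mg

kanamycin 0.665 mL; magnesium chloride 12.011 mL; sodium bicarbonate 8.004 mL; L-cysteine hydrochloride 203.464 mg; EDTA disodium salt 22.504 mg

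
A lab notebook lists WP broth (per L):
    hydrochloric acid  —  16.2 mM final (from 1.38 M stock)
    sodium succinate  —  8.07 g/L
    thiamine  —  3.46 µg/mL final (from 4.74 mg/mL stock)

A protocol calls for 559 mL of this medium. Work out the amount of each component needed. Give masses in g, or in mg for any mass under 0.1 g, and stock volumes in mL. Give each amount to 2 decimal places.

Scale factor relative to 1 L: 0.559.
hydrochloric acid: C1V1 = C2V2 → 16.2 mM × 559 mL ÷ 1380 mM = 6.56 mL
sodium succinate: 8.07 g/L × 0.559 L = 4.51 g
thiamine: C1V1 = C2V2 → 3.46 µg/mL × 559 mL ÷ 4740 µg/mL = 0.41 mL

hydrochloric acid 6.56 mL; sodium succinate 4.51 g; thiamine 0.41 mL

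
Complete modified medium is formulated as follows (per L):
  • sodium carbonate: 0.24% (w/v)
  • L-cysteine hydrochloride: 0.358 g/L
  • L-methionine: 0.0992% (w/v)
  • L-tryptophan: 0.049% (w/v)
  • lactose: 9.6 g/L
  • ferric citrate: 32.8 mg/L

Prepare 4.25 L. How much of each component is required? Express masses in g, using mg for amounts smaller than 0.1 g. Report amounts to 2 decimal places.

sodium carbonate 10.20 g; L-cysteine hydrochloride 1.52 g; L-methionine 4.22 g; L-tryptophan 2.08 g; lactose 40.80 g; ferric citrate 0.14 g

Scale factor relative to 1 L: 4.25.
sodium carbonate: 0.24 g per 100 mL × 4250 mL ÷ 100 = 10.20 g
L-cysteine hydrochloride: 0.358 g/L × 4.25 L = 1.52 g
L-methionine: 0.0992 g per 100 mL × 4250 mL ÷ 100 = 4.22 g
L-tryptophan: 0.049% w/v = 0.49 g/L → 0.49 × 4.25 L = 2.08 g
lactose: 9.6 g/L × 4.25 L = 40.80 g
ferric citrate: 32.8 mg/L × 4.25 L = 139.4 mg = 0.14 g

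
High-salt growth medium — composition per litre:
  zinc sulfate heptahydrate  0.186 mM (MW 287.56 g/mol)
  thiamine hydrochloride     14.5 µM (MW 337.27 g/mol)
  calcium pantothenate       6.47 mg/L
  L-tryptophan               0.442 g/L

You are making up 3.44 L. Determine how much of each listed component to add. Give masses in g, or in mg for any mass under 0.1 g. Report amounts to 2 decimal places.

Working volume: 3.44 L.
zinc sulfate heptahydrate: 0.186 mmol/L × 287.56 g/mol × 3.44 L ÷ 1000 = 0.18 g
thiamine hydrochloride: 14.5 µmol/L × 337.27 g/mol × 3.44 L ÷ 1000 = 16.82 mg
calcium pantothenate: 6.47 mg/L × 3.44 L = 22.26 mg
L-tryptophan: 0.442 g/L × 3.44 L = 1.52 g

zinc sulfate heptahydrate 0.18 g; thiamine hydrochloride 16.82 mg; calcium pantothenate 22.26 mg; L-tryptophan 1.52 g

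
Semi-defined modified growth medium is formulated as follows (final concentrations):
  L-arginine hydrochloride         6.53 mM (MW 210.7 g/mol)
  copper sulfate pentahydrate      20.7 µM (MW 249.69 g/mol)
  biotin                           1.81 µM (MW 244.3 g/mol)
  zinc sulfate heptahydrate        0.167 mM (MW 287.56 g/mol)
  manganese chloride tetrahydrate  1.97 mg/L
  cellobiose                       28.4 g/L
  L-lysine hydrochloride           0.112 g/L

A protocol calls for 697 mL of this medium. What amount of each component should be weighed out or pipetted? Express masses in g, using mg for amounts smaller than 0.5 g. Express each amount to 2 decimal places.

L-arginine hydrochloride 0.96 g; copper sulfate pentahydrate 3.60 mg; biotin 0.31 mg; zinc sulfate heptahydrate 33.47 mg; manganese chloride tetrahydrate 1.37 mg; cellobiose 19.79 g; L-lysine hydrochloride 78.06 mg

Target volume = 697 mL = 0.697 L.
L-arginine hydrochloride: 6.53 mmol/L × 210.7 g/mol × 0.697 L ÷ 1000 = 0.96 g
copper sulfate pentahydrate: 20.7 µmol/L × 249.69 g/mol × 0.697 L ÷ 1000 = 3.60 mg
biotin: 1.81 µmol/L × 244.3 g/mol × 0.697 L ÷ 1000 = 0.31 mg
zinc sulfate heptahydrate: 0.167 mmol/L × 287.56 mg/mmol × 0.697 L = 33.47 mg
manganese chloride tetrahydrate: 1.97 mg/L × 0.697 L = 1.37 mg
cellobiose: 28.4 g/L × 0.697 L = 19.79 g
L-lysine hydrochloride: 0.112 g/L × 0.697 L = 0.078064 g = 78.06 mg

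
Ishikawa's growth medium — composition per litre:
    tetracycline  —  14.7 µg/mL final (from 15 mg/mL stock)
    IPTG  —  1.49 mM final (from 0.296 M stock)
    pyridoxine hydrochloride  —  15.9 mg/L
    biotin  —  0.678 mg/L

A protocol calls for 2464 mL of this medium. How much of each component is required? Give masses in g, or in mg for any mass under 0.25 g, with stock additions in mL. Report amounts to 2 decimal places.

tetracycline 2.41 mL; IPTG 12.40 mL; pyridoxine hydrochloride 39.18 mg; biotin 1.67 mg

Target volume = 2464 mL = 2.464 L.
tetracycline: C1V1 = C2V2 → 14.7 µg/mL × 2464 mL ÷ 15000 µg/mL = 2.41 mL
IPTG: C1V1 = C2V2 → 1.49 mM × 2464 mL ÷ 296 mM = 12.40 mL
pyridoxine hydrochloride: 15.9 mg/L × 2.464 L = 39.18 mg
biotin: 0.678 mg/L × 2.464 L = 1.67 mg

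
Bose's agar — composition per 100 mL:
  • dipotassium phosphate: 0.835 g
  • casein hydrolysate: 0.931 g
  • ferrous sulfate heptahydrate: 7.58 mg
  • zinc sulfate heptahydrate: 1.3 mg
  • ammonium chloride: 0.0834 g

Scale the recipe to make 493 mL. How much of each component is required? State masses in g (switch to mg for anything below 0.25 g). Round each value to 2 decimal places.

dipotassium phosphate 4.12 g; casein hydrolysate 4.59 g; ferrous sulfate heptahydrate 37.37 mg; zinc sulfate heptahydrate 6.41 mg; ammonium chloride 0.41 g

Scale factor = 493 mL / 100 mL = 4.93.
dipotassium phosphate: 0.835 g × (493 mL / 100 mL) = 4.12 g
casein hydrolysate: 0.931 g × (493 mL / 100 mL) = 4.59 g
ferrous sulfate heptahydrate: 7.58 mg × (493 mL / 100 mL) = 37.37 mg
zinc sulfate heptahydrate: 1.3 mg × (493 mL / 100 mL) = 6.41 mg
ammonium chloride: 0.0834 g × (493 mL / 100 mL) = 0.41 g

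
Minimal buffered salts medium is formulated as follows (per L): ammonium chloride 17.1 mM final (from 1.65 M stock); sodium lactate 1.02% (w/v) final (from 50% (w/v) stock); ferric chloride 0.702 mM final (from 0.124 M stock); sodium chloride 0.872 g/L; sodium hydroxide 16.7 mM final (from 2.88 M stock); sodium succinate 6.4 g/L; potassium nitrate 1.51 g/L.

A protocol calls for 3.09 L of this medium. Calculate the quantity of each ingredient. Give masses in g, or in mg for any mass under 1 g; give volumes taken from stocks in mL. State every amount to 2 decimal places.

Working volume: 3.09 L.
ammonium chloride: V = C2·V2/C1 = 17.1 mM × 3090 mL ÷ 1650 mM = 32.02 mL
sodium lactate: C1V1 = C2V2 → 1.02% ÷ 50% × 3090 mL = 63.04 mL
ferric chloride: C1V1 = C2V2 → 0.702 mM × 3090 mL ÷ 124 mM = 17.49 mL
sodium chloride: 0.872 g/L × 3.09 L = 2.69 g
sodium hydroxide: dilute stock: 16.7 mM × 3090 mL ÷ 2880 mM = 17.92 mL
sodium succinate: 6.4 g/L × 3.09 L = 19.78 g
potassium nitrate: 1.51 g/L × 3.09 L = 4.67 g

ammonium chloride 32.02 mL; sodium lactate 63.04 mL; ferric chloride 17.49 mL; sodium chloride 2.69 g; sodium hydroxide 17.92 mL; sodium succinate 19.78 g; potassium nitrate 4.67 g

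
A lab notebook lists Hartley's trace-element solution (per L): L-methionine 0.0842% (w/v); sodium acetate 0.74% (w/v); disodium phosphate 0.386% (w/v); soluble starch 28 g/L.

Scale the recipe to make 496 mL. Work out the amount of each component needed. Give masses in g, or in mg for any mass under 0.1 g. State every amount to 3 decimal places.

L-methionine 0.418 g; sodium acetate 3.670 g; disodium phosphate 1.915 g; soluble starch 13.888 g

Working volume: 496 mL = 0.496 L.
L-methionine: 0.0842 g per 100 mL × 496 mL ÷ 100 = 0.418 g
sodium acetate: 0.74 g per 100 mL × 496 mL ÷ 100 = 3.670 g
disodium phosphate: 0.386 g per 100 mL × 496 mL ÷ 100 = 1.915 g
soluble starch: 28 g/L × 0.496 L = 13.888 g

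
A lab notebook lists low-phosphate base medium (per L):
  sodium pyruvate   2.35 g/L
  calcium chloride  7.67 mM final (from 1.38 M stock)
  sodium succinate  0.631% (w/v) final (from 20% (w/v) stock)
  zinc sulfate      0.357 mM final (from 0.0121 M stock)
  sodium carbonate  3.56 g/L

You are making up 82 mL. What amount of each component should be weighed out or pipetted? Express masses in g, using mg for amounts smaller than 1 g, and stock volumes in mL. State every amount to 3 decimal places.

sodium pyruvate 192.700 mg; calcium chloride 0.456 mL; sodium succinate 2.587 mL; zinc sulfate 2.419 mL; sodium carbonate 291.920 mg

Target volume = 82 mL = 0.082 L.
sodium pyruvate: 2.35 g/L × 0.082 L = 0.1927 g = 192.700 mg
calcium chloride: dilute stock: 7.67 mM × 82 mL ÷ 1380 mM = 0.456 mL
sodium succinate: C1V1 = C2V2 → 0.631% ÷ 20% × 82 mL = 2.587 mL
zinc sulfate: V = C2·V2/C1 = 0.357 mM × 82 mL ÷ 12.1 mM = 2.419 mL
sodium carbonate: 3.56 g/L × 0.082 L = 0.29192 g = 291.920 mg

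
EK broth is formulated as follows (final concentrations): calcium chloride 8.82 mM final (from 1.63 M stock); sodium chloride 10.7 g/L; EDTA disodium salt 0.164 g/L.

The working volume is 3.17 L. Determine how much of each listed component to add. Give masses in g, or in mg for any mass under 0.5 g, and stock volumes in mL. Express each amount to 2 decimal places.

calcium chloride 17.15 mL; sodium chloride 33.92 g; EDTA disodium salt 0.52 g

Working volume: 3.17 L.
calcium chloride: V = C2·V2/C1 = 8.82 mM × 3170 mL ÷ 1630 mM = 17.15 mL
sodium chloride: 10.7 g/L × 3.17 L = 33.92 g
EDTA disodium salt: 0.164 g/L × 3.17 L = 0.52 g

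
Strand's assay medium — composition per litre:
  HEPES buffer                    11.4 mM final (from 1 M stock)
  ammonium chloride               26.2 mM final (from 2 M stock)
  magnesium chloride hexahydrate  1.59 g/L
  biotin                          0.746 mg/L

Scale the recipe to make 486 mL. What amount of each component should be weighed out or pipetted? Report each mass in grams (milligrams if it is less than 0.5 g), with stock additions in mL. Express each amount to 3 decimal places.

Scale factor relative to 1 L: 0.486.
HEPES buffer: dilute stock: 11.4 mM × 486 mL ÷ 1000 mM = 5.540 mL
ammonium chloride: V = C2·V2/C1 = 26.2 mM × 486 mL ÷ 2000 mM = 6.367 mL
magnesium chloride hexahydrate: 1.59 g/L × 0.486 L = 0.773 g
biotin: 0.746 mg/L × 0.486 L = 0.363 mg

HEPES buffer 5.540 mL; ammonium chloride 6.367 mL; magnesium chloride hexahydrate 0.773 g; biotin 0.363 mg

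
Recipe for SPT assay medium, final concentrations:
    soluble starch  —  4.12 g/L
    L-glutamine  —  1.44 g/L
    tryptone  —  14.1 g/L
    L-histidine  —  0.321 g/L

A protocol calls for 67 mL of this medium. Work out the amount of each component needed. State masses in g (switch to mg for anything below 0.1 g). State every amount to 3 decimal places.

Scale factor relative to 1 L: 0.067.
soluble starch: 4.12 g/L × 0.067 L = 0.276 g
L-glutamine: 1.44 g/L × 0.067 L = 0.09648 g = 96.480 mg
tryptone: 14.1 g/L × 0.067 L = 0.945 g
L-histidine: 0.321 g/L × 0.067 L = 0.021507 g = 21.507 mg

soluble starch 0.276 g; L-glutamine 96.480 mg; tryptone 0.945 g; L-histidine 21.507 mg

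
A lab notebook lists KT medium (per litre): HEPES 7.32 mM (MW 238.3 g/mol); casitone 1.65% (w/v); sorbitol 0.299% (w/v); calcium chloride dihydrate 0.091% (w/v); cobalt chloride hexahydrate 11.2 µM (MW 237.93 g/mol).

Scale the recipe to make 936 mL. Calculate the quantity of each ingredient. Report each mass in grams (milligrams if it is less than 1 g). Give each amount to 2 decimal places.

HEPES 1.63 g; casitone 15.44 g; sorbitol 2.80 g; calcium chloride dihydrate 851.76 mg; cobalt chloride hexahydrate 2.49 mg

Working volume: 936 mL = 0.936 L.
HEPES: 7.32 mmol/L × 238.3 g/mol × 0.936 L ÷ 1000 = 1.63 g
casitone: 1.65% w/v = 16.5 g/L → 16.5 × 0.936 L = 15.44 g
sorbitol: 0.299 g per 100 mL × 936 mL ÷ 100 = 2.80 g
calcium chloride dihydrate: 0.091 g per 100 mL × 936 mL ÷ 100 = 0.85176 g = 851.76 mg
cobalt chloride hexahydrate: 11.2 µmol/L × 237.93 g/mol × 0.936 L ÷ 1000 = 2.49 mg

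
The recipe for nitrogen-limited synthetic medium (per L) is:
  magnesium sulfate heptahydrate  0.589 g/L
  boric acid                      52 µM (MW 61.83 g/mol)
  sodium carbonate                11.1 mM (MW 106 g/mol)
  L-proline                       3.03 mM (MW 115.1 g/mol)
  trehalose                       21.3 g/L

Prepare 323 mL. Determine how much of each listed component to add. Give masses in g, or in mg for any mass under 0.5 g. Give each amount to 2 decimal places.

magnesium sulfate heptahydrate 190.25 mg; boric acid 1.04 mg; sodium carbonate 380.04 mg; L-proline 112.65 mg; trehalose 6.88 g

Working volume: 323 mL = 0.323 L.
magnesium sulfate heptahydrate: 0.589 g/L × 0.323 L = 0.190247 g = 190.25 mg
boric acid: 52 µmol/L × 61.83 g/mol × 0.323 L ÷ 1000 = 1.04 mg
sodium carbonate: 11.1 mmol/L × 106 mg/mmol × 0.323 L = 380.04 mg
L-proline: 3.03 mmol/L × 115.1 mg/mmol × 0.323 L = 112.65 mg
trehalose: 21.3 g/L × 0.323 L = 6.88 g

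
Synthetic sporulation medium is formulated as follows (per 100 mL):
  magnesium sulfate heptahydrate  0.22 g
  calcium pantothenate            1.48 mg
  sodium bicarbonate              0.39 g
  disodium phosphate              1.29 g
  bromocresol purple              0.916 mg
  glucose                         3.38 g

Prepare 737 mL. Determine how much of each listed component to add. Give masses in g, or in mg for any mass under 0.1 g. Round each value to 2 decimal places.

Ratio of target to recipe volume: 737 / 100 = 7.37.
magnesium sulfate heptahydrate: 0.22 g × (737 mL / 100 mL) = 1.62 g
calcium pantothenate: 1.48 mg × (737 mL / 100 mL) = 10.91 mg
sodium bicarbonate: 0.39 g × (737 mL / 100 mL) = 2.87 g
disodium phosphate: 1.29 g × (737 mL / 100 mL) = 9.51 g
bromocresol purple: 0.916 mg × (737 mL / 100 mL) = 6.75 mg
glucose: 3.38 g × (737 mL / 100 mL) = 24.91 g

magnesium sulfate heptahydrate 1.62 g; calcium pantothenate 10.91 mg; sodium bicarbonate 2.87 g; disodium phosphate 9.51 g; bromocresol purple 6.75 mg; glucose 24.91 g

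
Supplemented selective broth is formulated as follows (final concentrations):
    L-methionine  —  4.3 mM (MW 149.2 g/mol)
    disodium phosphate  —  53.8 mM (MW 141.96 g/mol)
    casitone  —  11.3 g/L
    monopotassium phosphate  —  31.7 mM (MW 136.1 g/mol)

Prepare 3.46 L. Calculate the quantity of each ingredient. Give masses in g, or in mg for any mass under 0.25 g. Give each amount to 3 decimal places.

L-methionine 2.220 g; disodium phosphate 26.426 g; casitone 39.098 g; monopotassium phosphate 14.928 g

Working volume: 3.46 L.
L-methionine: 4.3 mmol/L × 149.2 g/mol × 3.46 L ÷ 1000 = 2.220 g
disodium phosphate: 53.8 mmol/L × 141.96 g/mol × 3.46 L ÷ 1000 = 26.426 g
casitone: 11.3 g/L × 3.46 L = 39.098 g
monopotassium phosphate: 31.7 mmol/L × 136.1 g/mol × 3.46 L ÷ 1000 = 14.928 g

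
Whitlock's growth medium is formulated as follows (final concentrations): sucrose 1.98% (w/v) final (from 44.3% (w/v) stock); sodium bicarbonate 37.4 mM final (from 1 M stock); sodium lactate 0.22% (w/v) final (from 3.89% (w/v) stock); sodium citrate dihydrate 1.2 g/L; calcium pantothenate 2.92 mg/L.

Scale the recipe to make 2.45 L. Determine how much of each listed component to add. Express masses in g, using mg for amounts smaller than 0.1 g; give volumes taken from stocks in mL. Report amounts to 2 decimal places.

Working volume: 2.45 L.
sucrose: C1V1 = C2V2 → 1.98% ÷ 44.3% × 2450 mL = 109.50 mL
sodium bicarbonate: C1V1 = C2V2 → 37.4 mM × 2450 mL ÷ 1000 mM = 91.63 mL
sodium lactate: dilute stock: 0.22% ÷ 3.89% × 2450 mL = 138.56 mL
sodium citrate dihydrate: 1.2 g/L × 2.45 L = 2.94 g
calcium pantothenate: 2.92 mg/L × 2.45 L = 7.15 mg

sucrose 109.50 mL; sodium bicarbonate 91.63 mL; sodium lactate 138.56 mL; sodium citrate dihydrate 2.94 g; calcium pantothenate 7.15 mg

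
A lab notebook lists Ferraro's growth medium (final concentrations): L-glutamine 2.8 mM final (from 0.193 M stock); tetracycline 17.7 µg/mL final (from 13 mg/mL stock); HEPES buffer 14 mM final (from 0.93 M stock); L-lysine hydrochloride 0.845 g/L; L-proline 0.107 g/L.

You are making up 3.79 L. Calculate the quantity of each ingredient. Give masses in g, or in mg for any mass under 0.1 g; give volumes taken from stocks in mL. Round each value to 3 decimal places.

Scale factor relative to 1 L: 3.79.
L-glutamine: dilute stock: 2.8 mM × 3790 mL ÷ 193 mM = 54.984 mL
tetracycline: C1V1 = C2V2 → 17.7 µg/mL × 3790 mL ÷ 13000 µg/mL = 5.160 mL
HEPES buffer: C1V1 = C2V2 → 14 mM × 3790 mL ÷ 930 mM = 57.054 mL
L-lysine hydrochloride: 0.845 g/L × 3.79 L = 3.203 g
L-proline: 0.107 g/L × 3.79 L = 0.406 g

L-glutamine 54.984 mL; tetracycline 5.160 mL; HEPES buffer 57.054 mL; L-lysine hydrochloride 3.203 g; L-proline 0.406 g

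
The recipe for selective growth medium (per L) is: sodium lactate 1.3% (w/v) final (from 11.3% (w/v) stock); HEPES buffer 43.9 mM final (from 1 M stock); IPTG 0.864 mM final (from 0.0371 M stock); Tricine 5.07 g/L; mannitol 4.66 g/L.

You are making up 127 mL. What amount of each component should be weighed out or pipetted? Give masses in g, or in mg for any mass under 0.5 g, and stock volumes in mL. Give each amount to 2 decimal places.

Target volume = 127 mL = 0.127 L.
sodium lactate: V = C2·V2/C1 = 1.3% ÷ 11.3% × 127 mL = 14.61 mL
HEPES buffer: C1V1 = C2V2 → 43.9 mM × 127 mL ÷ 1000 mM = 5.58 mL
IPTG: V = C2·V2/C1 = 0.864 mM × 127 mL ÷ 37.1 mM = 2.96 mL
Tricine: 5.07 g/L × 0.127 L = 0.64 g
mannitol: 4.66 g/L × 0.127 L = 0.59 g

sodium lactate 14.61 mL; HEPES buffer 5.58 mL; IPTG 2.96 mL; Tricine 0.64 g; mannitol 0.59 g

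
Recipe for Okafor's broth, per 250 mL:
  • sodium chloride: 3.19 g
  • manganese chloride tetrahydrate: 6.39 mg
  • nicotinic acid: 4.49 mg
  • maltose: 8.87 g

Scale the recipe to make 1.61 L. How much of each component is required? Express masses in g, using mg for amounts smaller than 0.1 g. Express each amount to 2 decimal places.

sodium chloride 20.54 g; manganese chloride tetrahydrate 41.15 mg; nicotinic acid 28.92 mg; maltose 57.12 g

Scale factor = 1610 mL / 250 mL = 6.44.
sodium chloride: 3.19 g × (1610 mL / 250 mL) = 20.54 g
manganese chloride tetrahydrate: 6.39 mg × (1610 mL / 250 mL) = 41.15 mg
nicotinic acid: 4.49 mg × (1610 mL / 250 mL) = 28.92 mg
maltose: 8.87 g × (1610 mL / 250 mL) = 57.12 g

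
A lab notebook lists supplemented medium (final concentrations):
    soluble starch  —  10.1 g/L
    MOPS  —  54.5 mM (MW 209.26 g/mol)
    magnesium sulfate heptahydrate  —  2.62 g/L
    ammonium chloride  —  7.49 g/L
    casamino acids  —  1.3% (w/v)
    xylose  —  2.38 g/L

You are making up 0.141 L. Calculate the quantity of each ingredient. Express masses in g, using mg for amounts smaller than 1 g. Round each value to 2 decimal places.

soluble starch 1.42 g; MOPS 1.61 g; magnesium sulfate heptahydrate 369.42 mg; ammonium chloride 1.06 g; casamino acids 1.83 g; xylose 335.58 mg

Scale factor relative to 1 L: 0.141.
soluble starch: 10.1 g/L × 0.141 L = 1.42 g
MOPS: 54.5 mmol/L × 209.26 g/mol × 0.141 L ÷ 1000 = 1.61 g
magnesium sulfate heptahydrate: 2.62 g/L × 0.141 L = 0.36942 g = 369.42 mg
ammonium chloride: 7.49 g/L × 0.141 L = 1.06 g
casamino acids: 1.3% w/v = 13 g/L → 13 × 0.141 L = 1.83 g
xylose: 2.38 g/L × 0.141 L = 0.33558 g = 335.58 mg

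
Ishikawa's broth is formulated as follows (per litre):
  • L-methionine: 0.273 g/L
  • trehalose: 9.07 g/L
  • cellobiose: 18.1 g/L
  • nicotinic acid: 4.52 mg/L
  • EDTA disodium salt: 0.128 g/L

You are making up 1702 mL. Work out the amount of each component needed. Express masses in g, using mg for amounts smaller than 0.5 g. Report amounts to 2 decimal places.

Scale factor relative to 1 L: 1.702.
L-methionine: 0.273 g/L × 1.702 L = 0.464646 g = 464.65 mg
trehalose: 9.07 g/L × 1.702 L = 15.44 g
cellobiose: 18.1 g/L × 1.702 L = 30.81 g
nicotinic acid: 4.52 mg/L × 1.702 L = 7.69 mg
EDTA disodium salt: 0.128 g/L × 1.702 L = 0.217856 g = 217.86 mg

L-methionine 464.65 mg; trehalose 15.44 g; cellobiose 30.81 g; nicotinic acid 7.69 mg; EDTA disodium salt 217.86 mg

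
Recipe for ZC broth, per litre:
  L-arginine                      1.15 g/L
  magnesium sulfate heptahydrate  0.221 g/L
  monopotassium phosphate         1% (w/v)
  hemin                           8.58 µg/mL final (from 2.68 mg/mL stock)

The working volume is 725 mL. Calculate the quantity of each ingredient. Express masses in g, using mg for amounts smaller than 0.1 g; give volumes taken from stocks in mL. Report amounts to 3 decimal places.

Scale factor relative to 1 L: 0.725.
L-arginine: 1.15 g/L × 0.725 L = 0.834 g
magnesium sulfate heptahydrate: 0.221 g/L × 0.725 L = 0.160 g
monopotassium phosphate: 1 g per 100 mL × 725 mL ÷ 100 = 7.250 g
hemin: dilute stock: 8.58 µg/mL × 725 mL ÷ 2680 µg/mL = 2.321 mL

L-arginine 0.834 g; magnesium sulfate heptahydrate 0.160 g; monopotassium phosphate 7.250 g; hemin 2.321 mL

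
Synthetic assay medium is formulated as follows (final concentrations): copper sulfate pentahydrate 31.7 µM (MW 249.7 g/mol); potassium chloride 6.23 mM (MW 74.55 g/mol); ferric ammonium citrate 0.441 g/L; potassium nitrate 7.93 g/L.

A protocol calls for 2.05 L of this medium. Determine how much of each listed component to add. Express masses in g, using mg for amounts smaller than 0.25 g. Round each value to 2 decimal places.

Working volume: 2.05 L.
copper sulfate pentahydrate: 31.7 µmol/L × 249.7 g/mol × 2.05 L ÷ 1000 = 16.23 mg
potassium chloride: 6.23 mmol/L × 74.55 g/mol × 2.05 L ÷ 1000 = 0.95 g
ferric ammonium citrate: 0.441 g/L × 2.05 L = 0.90 g
potassium nitrate: 7.93 g/L × 2.05 L = 16.26 g

copper sulfate pentahydrate 16.23 mg; potassium chloride 0.95 g; ferric ammonium citrate 0.90 g; potassium nitrate 16.26 g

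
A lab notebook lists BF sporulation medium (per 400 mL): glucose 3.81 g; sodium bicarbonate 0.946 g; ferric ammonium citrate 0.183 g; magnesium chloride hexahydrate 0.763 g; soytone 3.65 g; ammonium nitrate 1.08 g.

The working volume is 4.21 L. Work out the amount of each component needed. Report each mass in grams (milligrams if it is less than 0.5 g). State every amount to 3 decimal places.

glucose 40.100 g; sodium bicarbonate 9.957 g; ferric ammonium citrate 1.926 g; magnesium chloride hexahydrate 8.031 g; soytone 38.416 g; ammonium nitrate 11.367 g

Ratio of target to recipe volume: 4210 / 400 = 10.525.
glucose: 3.81 g × (4210 mL / 400 mL) = 40.100 g
sodium bicarbonate: 0.946 g × (4210 mL / 400 mL) = 9.957 g
ferric ammonium citrate: 0.183 g × (4210 mL / 400 mL) = 1.926 g
magnesium chloride hexahydrate: 0.763 g × (4210 mL / 400 mL) = 8.031 g
soytone: 3.65 g × (4210 mL / 400 mL) = 38.416 g
ammonium nitrate: 1.08 g × (4210 mL / 400 mL) = 11.367 g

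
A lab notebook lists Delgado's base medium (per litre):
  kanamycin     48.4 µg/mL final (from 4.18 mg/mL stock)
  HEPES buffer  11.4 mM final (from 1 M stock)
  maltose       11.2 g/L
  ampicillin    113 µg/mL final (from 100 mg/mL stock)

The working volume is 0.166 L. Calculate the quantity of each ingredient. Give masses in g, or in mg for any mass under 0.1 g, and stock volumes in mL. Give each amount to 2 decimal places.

kanamycin 1.92 mL; HEPES buffer 1.89 mL; maltose 1.86 g; ampicillin 0.19 mL

Working volume: 0.166 L.
kanamycin: C1V1 = C2V2 → 48.4 µg/mL × 166 mL ÷ 4180 µg/mL = 1.92 mL
HEPES buffer: V = C2·V2/C1 = 11.4 mM × 166 mL ÷ 1000 mM = 1.89 mL
maltose: 11.2 g/L × 0.166 L = 1.86 g
ampicillin: V = C2·V2/C1 = 113 µg/mL × 166 mL ÷ 100000 µg/mL = 0.19 mL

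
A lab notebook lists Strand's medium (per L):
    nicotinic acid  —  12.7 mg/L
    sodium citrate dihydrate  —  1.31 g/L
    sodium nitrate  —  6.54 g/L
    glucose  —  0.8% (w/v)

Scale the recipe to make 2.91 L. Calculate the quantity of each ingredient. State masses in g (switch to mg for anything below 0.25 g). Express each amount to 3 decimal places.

nicotinic acid 36.957 mg; sodium citrate dihydrate 3.812 g; sodium nitrate 19.031 g; glucose 23.280 g

Scale factor relative to 1 L: 2.91.
nicotinic acid: 12.7 mg/L × 2.91 L = 36.957 mg
sodium citrate dihydrate: 1.31 g/L × 2.91 L = 3.812 g
sodium nitrate: 6.54 g/L × 2.91 L = 19.031 g
glucose: 0.8% w/v = 8 g/L → 8 × 2.91 L = 23.280 g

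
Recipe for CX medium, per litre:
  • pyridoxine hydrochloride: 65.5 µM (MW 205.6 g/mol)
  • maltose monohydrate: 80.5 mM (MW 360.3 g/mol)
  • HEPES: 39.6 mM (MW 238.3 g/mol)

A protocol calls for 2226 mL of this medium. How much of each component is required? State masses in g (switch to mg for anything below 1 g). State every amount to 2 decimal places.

Working volume: 2226 mL = 2.226 L.
pyridoxine hydrochloride: 65.5 µmol/L × 205.6 g/mol × 2.226 L ÷ 1000 = 29.98 mg
maltose monohydrate: 80.5 mmol/L × 360.3 g/mol × 2.226 L ÷ 1000 = 64.56 g
HEPES: 39.6 mmol/L × 238.3 g/mol × 2.226 L ÷ 1000 = 21.01 g

pyridoxine hydrochloride 29.98 mg; maltose monohydrate 64.56 g; HEPES 21.01 g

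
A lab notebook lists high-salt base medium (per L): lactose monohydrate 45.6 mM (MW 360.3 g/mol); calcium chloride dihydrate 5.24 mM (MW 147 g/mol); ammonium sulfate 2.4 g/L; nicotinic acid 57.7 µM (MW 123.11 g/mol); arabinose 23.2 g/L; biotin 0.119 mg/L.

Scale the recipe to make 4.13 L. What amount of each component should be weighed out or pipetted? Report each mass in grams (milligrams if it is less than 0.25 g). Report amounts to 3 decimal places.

lactose monohydrate 67.855 g; calcium chloride dihydrate 3.181 g; ammonium sulfate 9.912 g; nicotinic acid 29.337 mg; arabinose 95.816 g; biotin 0.491 mg

Scale factor relative to 1 L: 4.13.
lactose monohydrate: 45.6 mmol/L × 360.3 g/mol × 4.13 L ÷ 1000 = 67.855 g
calcium chloride dihydrate: 5.24 mmol/L × 147 g/mol × 4.13 L ÷ 1000 = 3.181 g
ammonium sulfate: 2.4 g/L × 4.13 L = 9.912 g
nicotinic acid: 57.7 µmol/L × 123.11 g/mol × 4.13 L ÷ 1000 = 29.337 mg
arabinose: 23.2 g/L × 4.13 L = 95.816 g
biotin: 0.119 mg/L × 4.13 L = 0.491 mg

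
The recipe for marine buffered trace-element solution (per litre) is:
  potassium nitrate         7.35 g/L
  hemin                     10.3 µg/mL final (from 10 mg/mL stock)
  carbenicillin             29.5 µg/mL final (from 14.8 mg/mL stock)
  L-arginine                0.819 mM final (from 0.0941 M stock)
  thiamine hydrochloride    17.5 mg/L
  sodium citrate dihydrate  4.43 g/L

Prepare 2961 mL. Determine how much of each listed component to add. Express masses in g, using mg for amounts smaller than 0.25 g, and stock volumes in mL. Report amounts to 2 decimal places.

Working volume: 2961 mL = 2.961 L.
potassium nitrate: 7.35 g/L × 2.961 L = 21.76 g
hemin: C1V1 = C2V2 → 10.3 µg/mL × 2961 mL ÷ 10000 µg/mL = 3.05 mL
carbenicillin: dilute stock: 29.5 µg/mL × 2961 mL ÷ 14800 µg/mL = 5.90 mL
L-arginine: V = C2·V2/C1 = 0.819 mM × 2961 mL ÷ 94.1 mM = 25.77 mL
thiamine hydrochloride: 17.5 mg/L × 2.961 L = 51.82 mg
sodium citrate dihydrate: 4.43 g/L × 2.961 L = 13.12 g

potassium nitrate 21.76 g; hemin 3.05 mL; carbenicillin 5.90 mL; L-arginine 25.77 mL; thiamine hydrochloride 51.82 mg; sodium citrate dihydrate 13.12 g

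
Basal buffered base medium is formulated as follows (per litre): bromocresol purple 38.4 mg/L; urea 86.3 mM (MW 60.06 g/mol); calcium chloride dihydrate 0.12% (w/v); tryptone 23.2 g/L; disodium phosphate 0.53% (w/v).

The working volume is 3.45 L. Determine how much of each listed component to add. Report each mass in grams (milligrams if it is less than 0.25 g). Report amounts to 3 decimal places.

bromocresol purple 132.480 mg; urea 17.882 g; calcium chloride dihydrate 4.140 g; tryptone 80.040 g; disodium phosphate 18.285 g

Working volume: 3.45 L.
bromocresol purple: 38.4 mg/L × 3.45 L = 132.480 mg
urea: 86.3 mmol/L × 60.06 g/mol × 3.45 L ÷ 1000 = 17.882 g
calcium chloride dihydrate: 0.12 g per 100 mL × 3450 mL ÷ 100 = 4.140 g
tryptone: 23.2 g/L × 3.45 L = 80.040 g
disodium phosphate: 0.53 g per 100 mL × 3450 mL ÷ 100 = 18.285 g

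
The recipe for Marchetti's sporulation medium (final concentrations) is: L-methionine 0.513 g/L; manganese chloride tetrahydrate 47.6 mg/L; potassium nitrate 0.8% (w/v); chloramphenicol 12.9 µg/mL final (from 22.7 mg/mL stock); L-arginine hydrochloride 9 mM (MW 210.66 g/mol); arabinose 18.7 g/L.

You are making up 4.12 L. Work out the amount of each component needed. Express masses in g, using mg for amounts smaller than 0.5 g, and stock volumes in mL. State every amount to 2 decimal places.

L-methionine 2.11 g; manganese chloride tetrahydrate 196.11 mg; potassium nitrate 32.96 g; chloramphenicol 2.34 mL; L-arginine hydrochloride 7.81 g; arabinose 77.04 g

Scale factor relative to 1 L: 4.12.
L-methionine: 0.513 g/L × 4.12 L = 2.11 g
manganese chloride tetrahydrate: 47.6 mg/L × 4.12 L = 196.11 mg
potassium nitrate: 0.8% w/v = 8 g/L → 8 × 4.12 L = 32.96 g
chloramphenicol: V = C2·V2/C1 = 12.9 µg/mL × 4120 mL ÷ 22700 µg/mL = 2.34 mL
L-arginine hydrochloride: 9 mmol/L × 210.66 g/mol × 4.12 L ÷ 1000 = 7.81 g
arabinose: 18.7 g/L × 4.12 L = 77.04 g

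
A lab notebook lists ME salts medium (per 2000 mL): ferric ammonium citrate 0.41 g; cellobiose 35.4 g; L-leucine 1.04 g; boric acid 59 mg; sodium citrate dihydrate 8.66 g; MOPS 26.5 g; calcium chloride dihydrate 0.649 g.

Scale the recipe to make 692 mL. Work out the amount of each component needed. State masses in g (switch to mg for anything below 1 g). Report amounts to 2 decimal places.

Scale factor = 692 mL / 2000 mL = 0.346.
ferric ammonium citrate: 0.41 g × (692 mL / 2000 mL) = 0.14186 g = 141.86 mg
cellobiose: 35.4 g × (692 mL / 2000 mL) = 12.25 g
L-leucine: 1.04 g × (692 mL / 2000 mL) = 0.35984 g = 359.84 mg
boric acid: 59 mg × (692 mL / 2000 mL) = 20.41 mg
sodium citrate dihydrate: 8.66 g × (692 mL / 2000 mL) = 3.00 g
MOPS: 26.5 g × (692 mL / 2000 mL) = 9.17 g
calcium chloride dihydrate: 0.649 g × (692 mL / 2000 mL) = 0.224554 g = 224.55 mg

ferric ammonium citrate 141.86 mg; cellobiose 12.25 g; L-leucine 359.84 mg; boric acid 20.41 mg; sodium citrate dihydrate 3.00 g; MOPS 9.17 g; calcium chloride dihydrate 224.55 mg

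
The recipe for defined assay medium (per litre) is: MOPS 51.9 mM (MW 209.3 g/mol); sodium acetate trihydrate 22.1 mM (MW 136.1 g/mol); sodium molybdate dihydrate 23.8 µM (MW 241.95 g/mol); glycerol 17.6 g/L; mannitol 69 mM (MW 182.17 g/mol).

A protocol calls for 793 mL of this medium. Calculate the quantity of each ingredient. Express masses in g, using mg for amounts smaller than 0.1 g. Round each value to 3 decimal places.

Scale factor relative to 1 L: 0.793.
MOPS: 51.9 mmol/L × 209.3 g/mol × 0.793 L ÷ 1000 = 8.614 g
sodium acetate trihydrate: 22.1 mmol/L × 136.1 g/mol × 0.793 L ÷ 1000 = 2.385 g
sodium molybdate dihydrate: 23.8 µmol/L × 241.95 g/mol × 0.793 L ÷ 1000 = 4.566 mg
glycerol: 17.6 g/L × 0.793 L = 13.957 g
mannitol: 69 mmol/L × 182.17 g/mol × 0.793 L ÷ 1000 = 9.968 g

MOPS 8.614 g; sodium acetate trihydrate 2.385 g; sodium molybdate dihydrate 4.566 mg; glycerol 13.957 g; mannitol 9.968 g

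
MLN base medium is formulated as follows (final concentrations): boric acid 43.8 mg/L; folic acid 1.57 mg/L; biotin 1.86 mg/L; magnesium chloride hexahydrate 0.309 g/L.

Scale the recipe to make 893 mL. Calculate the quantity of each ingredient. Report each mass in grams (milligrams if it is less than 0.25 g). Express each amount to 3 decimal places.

boric acid 39.113 mg; folic acid 1.402 mg; biotin 1.661 mg; magnesium chloride hexahydrate 0.276 g

Scale factor relative to 1 L: 0.893.
boric acid: 43.8 mg/L × 0.893 L = 39.113 mg
folic acid: 1.57 mg/L × 0.893 L = 1.402 mg
biotin: 1.86 mg/L × 0.893 L = 1.661 mg
magnesium chloride hexahydrate: 0.309 g/L × 0.893 L = 0.276 g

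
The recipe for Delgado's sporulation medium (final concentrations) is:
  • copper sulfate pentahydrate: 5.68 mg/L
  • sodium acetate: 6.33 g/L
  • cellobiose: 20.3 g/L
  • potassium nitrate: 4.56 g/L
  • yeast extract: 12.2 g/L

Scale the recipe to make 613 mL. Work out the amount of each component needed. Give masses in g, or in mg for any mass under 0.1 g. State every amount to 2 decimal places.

copper sulfate pentahydrate 3.48 mg; sodium acetate 3.88 g; cellobiose 12.44 g; potassium nitrate 2.80 g; yeast extract 7.48 g

Scale factor relative to 1 L: 0.613.
copper sulfate pentahydrate: 5.68 mg/L × 0.613 L = 3.48 mg
sodium acetate: 6.33 g/L × 0.613 L = 3.88 g
cellobiose: 20.3 g/L × 0.613 L = 12.44 g
potassium nitrate: 4.56 g/L × 0.613 L = 2.80 g
yeast extract: 12.2 g/L × 0.613 L = 7.48 g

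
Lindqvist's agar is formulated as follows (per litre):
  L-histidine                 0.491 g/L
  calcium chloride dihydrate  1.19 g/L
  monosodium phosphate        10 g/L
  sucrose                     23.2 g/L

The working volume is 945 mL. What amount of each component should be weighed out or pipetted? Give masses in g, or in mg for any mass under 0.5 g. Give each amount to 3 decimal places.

Target volume = 945 mL = 0.945 L.
L-histidine: 0.491 g/L × 0.945 L = 0.463995 g = 463.995 mg
calcium chloride dihydrate: 1.19 g/L × 0.945 L = 1.125 g
monosodium phosphate: 10 g/L × 0.945 L = 9.450 g
sucrose: 23.2 g/L × 0.945 L = 21.924 g

L-histidine 463.995 mg; calcium chloride dihydrate 1.125 g; monosodium phosphate 9.450 g; sucrose 21.924 g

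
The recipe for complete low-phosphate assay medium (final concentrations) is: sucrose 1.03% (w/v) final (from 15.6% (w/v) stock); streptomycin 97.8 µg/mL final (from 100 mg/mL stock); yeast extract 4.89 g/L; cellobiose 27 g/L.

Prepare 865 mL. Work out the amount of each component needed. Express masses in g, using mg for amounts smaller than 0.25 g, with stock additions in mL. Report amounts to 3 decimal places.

sucrose 57.112 mL; streptomycin 0.846 mL; yeast extract 4.230 g; cellobiose 23.355 g

Scale factor relative to 1 L: 0.865.
sucrose: dilute stock: 1.03% ÷ 15.6% × 865 mL = 57.112 mL
streptomycin: C1V1 = C2V2 → 97.8 µg/mL × 865 mL ÷ 100000 µg/mL = 0.846 mL
yeast extract: 4.89 g/L × 0.865 L = 4.230 g
cellobiose: 27 g/L × 0.865 L = 23.355 g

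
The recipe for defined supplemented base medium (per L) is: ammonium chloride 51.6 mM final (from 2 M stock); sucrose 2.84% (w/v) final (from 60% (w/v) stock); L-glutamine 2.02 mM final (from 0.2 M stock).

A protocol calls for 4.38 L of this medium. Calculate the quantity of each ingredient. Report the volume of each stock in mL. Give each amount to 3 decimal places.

Scale factor relative to 1 L: 4.38.
ammonium chloride: C1V1 = C2V2 → 51.6 mM × 4380 mL ÷ 2000 mM = 113.004 mL
sucrose: C1V1 = C2V2 → 2.84% ÷ 60% × 4380 mL = 207.320 mL
L-glutamine: dilute stock: 2.02 mM × 4380 mL ÷ 200 mM = 44.238 mL

ammonium chloride 113.004 mL; sucrose 207.320 mL; L-glutamine 44.238 mL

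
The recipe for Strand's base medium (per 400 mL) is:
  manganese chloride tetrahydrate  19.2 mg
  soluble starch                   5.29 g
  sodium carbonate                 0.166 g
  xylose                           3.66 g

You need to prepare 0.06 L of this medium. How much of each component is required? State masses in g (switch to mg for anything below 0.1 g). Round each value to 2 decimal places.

Scale factor = 60 mL / 400 mL = 0.15.
manganese chloride tetrahydrate: 19.2 mg × (60 mL / 400 mL) = 2.88 mg
soluble starch: 5.29 g × (60 mL / 400 mL) = 0.79 g
sodium carbonate: 0.166 g × (60 mL / 400 mL) = 0.0249 g = 24.90 mg
xylose: 3.66 g × (60 mL / 400 mL) = 0.55 g

manganese chloride tetrahydrate 2.88 mg; soluble starch 0.79 g; sodium carbonate 24.90 mg; xylose 0.55 g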